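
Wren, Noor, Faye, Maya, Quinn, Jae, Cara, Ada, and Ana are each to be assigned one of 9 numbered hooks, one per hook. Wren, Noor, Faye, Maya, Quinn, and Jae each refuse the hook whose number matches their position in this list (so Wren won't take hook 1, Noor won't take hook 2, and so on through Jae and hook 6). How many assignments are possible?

Let Aᵢ (for 1 ≤ i ≤ 6) be the placements that put person i in their forbidden hook. Any j of these fix j positions, leaving (9−j)! ways to fill the rest, and there are C(6,j) ways to pick which j.
By inclusion–exclusion, the number of valid placements is Σ_{j=0}^{6} (−1)^j C(6,j)·(9−j)!.
Computing: 362880 − 241920 + 75600 − 14400 + 1800 − 144 + 6 = 183822.

183822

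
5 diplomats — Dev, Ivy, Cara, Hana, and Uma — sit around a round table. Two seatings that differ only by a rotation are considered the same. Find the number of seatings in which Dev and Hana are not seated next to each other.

12

Without the restriction there are (4)! = 24 seatings.
Those with Dev next to Hana: fuse the pair into one unit and seat 4 units around a circle — 2·(3)! = 12.
Subtracting, 24 − 12 = 12.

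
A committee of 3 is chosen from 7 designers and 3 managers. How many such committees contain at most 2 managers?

Split by how many managers are chosen (0 through 2).
Sum: C(3,0)·C(7,3) + C(3,1)·C(7,2) + C(3,2)·C(7,1) = 35 + 63 + 21 = 119.

119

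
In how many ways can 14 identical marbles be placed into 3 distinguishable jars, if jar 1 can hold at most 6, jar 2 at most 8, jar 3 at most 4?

Without the upper bounds there are C(16,2) = 120 ways to split 14 among 3 jars.
Subtract solutions that violate a single cap (substitute x_i' = x_i − (cap_i+1)): x_1 ≥ 7 gives C(9,2) = 36; x_2 ≥ 9 gives C(7,2) = 21; x_3 ≥ 5 gives C(11,2) = 55. Together 112.
Add back pairs where two caps are both exceeded: 0 + 6 + 1 = 7.
By inclusion–exclusion the count is 120 − 112 + 7 = 15.

15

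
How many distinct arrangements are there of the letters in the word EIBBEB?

The 6 letters of EIBBEB have repeats: B appearing 3 times and E appearing twice.
The number of distinct arrangements is 6!/(3!·2!) = 720/12 = 60.

60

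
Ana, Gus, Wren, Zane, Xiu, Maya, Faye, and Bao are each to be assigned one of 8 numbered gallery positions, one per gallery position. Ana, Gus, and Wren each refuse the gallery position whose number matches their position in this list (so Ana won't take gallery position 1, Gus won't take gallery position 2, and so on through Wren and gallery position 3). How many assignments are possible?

Let Aᵢ (for i ∈ {1, 2, 3}) be the placements that put person i in their forbidden gallery position. Any j of these fix j positions, leaving (8−j)! ways to fill the rest, and there are C(3,j) ways to pick which j.
By inclusion–exclusion, the number of valid placements is Σ_{j=0}^{3} (−1)^j C(3,j)·(8−j)!.
Computing: 40320 − 15120 + 2160 − 120 = 27240.

27240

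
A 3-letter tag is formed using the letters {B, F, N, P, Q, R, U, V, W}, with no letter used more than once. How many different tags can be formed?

Choose and order 3 of the 9 symbols: the first letter has 9 options, the next 8, then 7.
That product is 9 × 8 × 7 = 504.

504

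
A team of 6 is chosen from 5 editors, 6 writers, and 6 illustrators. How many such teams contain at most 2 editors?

Split by how many editors are chosen (0 through 2).
Sum: C(5,0)·C(12,6) + C(5,1)·C(12,5) + C(5,2)·C(12,4) = 924 + 3960 + 4950 = 9834.

9834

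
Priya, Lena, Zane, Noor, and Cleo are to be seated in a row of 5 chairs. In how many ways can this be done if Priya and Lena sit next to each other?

48

Treat {Priya, Lena} as a single unit. There are 4 units to order, and the pair itself can be ordered 2 ways.
So the count is 2·(4)! = 48.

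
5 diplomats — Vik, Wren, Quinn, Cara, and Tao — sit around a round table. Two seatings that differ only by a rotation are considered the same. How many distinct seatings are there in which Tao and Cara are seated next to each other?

Treat {Tao, Cara} as one unit (2 internal orders) and seat the resulting 4 units around the table: (3)! circular arrangements.
So 2 × (3)! = 2 × 6 = 12.

12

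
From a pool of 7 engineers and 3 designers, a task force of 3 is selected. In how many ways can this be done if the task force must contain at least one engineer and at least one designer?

84

With no constraint there are C(10,3) = 120 possible selections.
Selections missing a whole group: no engineers → C(3,3) = 1; no designers → C(7,3) = 35.
Both groups omitted at once is impossible, so 120 − 36 = 84.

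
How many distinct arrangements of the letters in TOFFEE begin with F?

60

Fix F in the first position and arrange the remaining 5 letters.
Those 5 letters have E appearing twice, giving (5)!/(2!) = 60.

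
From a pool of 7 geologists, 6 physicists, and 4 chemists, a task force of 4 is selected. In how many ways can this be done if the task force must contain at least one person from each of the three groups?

With no constraint there are C(17,4) = 2380 possible selections.
Subtract selections that omit an entire group: no geologists → C(10,4) = 210; no physicists → C(11,4) = 330; no chemists → C(13,4) = 715.
Add back selections omitting two groups (i.e. drawn from a single group): C(7,4) + C(6,4) + C(4,4) = 51.
By inclusion–exclusion: 2380 − 1255 + 51 = 1176.

1176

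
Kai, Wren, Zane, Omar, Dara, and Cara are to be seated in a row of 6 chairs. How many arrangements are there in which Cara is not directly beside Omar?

Of the 6! = 720 arrangements, those with Cara and Omar adjacent number 2 × 5! = 240 (treat the pair as a block with 2 internal orders).
So 720 − 240 = 480 arrangements keep them apart.

480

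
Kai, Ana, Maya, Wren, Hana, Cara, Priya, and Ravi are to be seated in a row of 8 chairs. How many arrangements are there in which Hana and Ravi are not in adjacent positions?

30240

Of the 8! = 40320 arrangements, those with Hana and Ravi adjacent number 2 × 7! = 10080 (treat the pair as a block with 2 internal orders).
So 40320 − 10080 = 30240 arrangements keep them apart.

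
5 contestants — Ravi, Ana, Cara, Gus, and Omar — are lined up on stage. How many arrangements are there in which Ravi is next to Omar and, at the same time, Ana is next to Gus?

Treat {Ravi,Omar} as one block (2 orders) and {Ana,Gus} as another (2 orders).
That leaves 3 units to arrange: 2 × 2 × 3! = 4 × 6 = 24.

24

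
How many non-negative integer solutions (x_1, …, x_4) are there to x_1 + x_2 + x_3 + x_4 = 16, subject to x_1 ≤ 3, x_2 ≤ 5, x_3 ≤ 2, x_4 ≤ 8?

By stars and bars, unrestricted non-negative solutions to x_1+…+x_4 = 16 number C(16+3,3) = 969.
Subtract solutions that violate a single cap (substitute x_i' = x_i − (cap_i+1)): x_1 ≥ 4 gives C(15,3) = 455; x_2 ≥ 6 gives C(13,3) = 286; x_3 ≥ 3 gives C(16,3) = 560; x_4 ≥ 9 gives C(10,3) = 120. Together 1421.
Add back pairs where two caps are both exceeded: 84 + 220 + 20 + 120 + 4 + 35 = 483.
Subtract triples: 20 + 0 + 1 + 0 = 21.
By inclusion–exclusion the count is 969 − 1421 + 483 − 21 = 10.

10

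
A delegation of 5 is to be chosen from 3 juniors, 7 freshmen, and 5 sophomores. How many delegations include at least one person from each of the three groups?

1925

Total 5-person selections from all 15: C(15,5) = 3003.
Selections missing a whole group: no juniors → C(12,5) = 792; no freshmen → C(8,5) = 56; no sophomores → C(10,5) = 252.
Add back selections omitting two groups (i.e. drawn from a single group): C(3,5) + C(7,5) + C(5,5) = 22.
By inclusion–exclusion: 3003 − 1100 + 22 = 1925.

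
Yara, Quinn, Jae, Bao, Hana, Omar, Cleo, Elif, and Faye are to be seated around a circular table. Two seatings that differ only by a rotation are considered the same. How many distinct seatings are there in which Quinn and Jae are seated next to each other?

10080

Glue Quinn and Jae into a block (2 internal orders). Seating 8 units around a circle gives (7)! arrangements.
So 2 × (7)! = 2 × 5040 = 10080.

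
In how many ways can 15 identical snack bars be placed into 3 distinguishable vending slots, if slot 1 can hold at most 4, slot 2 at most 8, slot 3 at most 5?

Without the upper bounds there are C(17,2) = 136 ways to split 15 among 3 vending slots.
Subtract solutions that violate a single cap (substitute x_i' = x_i − (cap_i+1)): x_1 ≥ 5 gives C(12,2) = 66; x_2 ≥ 9 gives C(8,2) = 28; x_3 ≥ 6 gives C(11,2) = 55. Together 149.
Add back pairs where two caps are both exceeded: 3 + 15 + 1 = 19.
By inclusion–exclusion the count is 136 − 149 + 19 = 6.

6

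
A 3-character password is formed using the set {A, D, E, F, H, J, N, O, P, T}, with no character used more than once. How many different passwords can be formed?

720

This is a permutation of 3 out of 10: P(10,3) = 10!/7!.
That product is 10 × 9 × 8 = 720.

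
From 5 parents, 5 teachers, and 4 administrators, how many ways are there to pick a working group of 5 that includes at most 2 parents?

Split by how many parents are chosen (0 through 2).
Sum: C(5,0)·C(9,5) + C(5,1)·C(9,4) + C(5,2)·C(9,3) = 126 + 630 + 840 = 1596.

1596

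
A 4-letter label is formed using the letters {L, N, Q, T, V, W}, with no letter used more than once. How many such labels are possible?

360

With no repetition, fill the 4 letters in order: 6 choices, then 5, down to 3.
That product is 6 × 5 × 4 × 3 = 360.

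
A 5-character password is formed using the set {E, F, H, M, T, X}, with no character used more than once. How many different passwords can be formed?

720

This is a permutation of 5 out of 6: P(6,5) = 6!/1!.
That product is 6 × 5 × 4 × 3 × 2 = 720.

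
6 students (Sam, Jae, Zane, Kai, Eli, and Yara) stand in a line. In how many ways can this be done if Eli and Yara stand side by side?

Place the 4 others and the Eli-Yara pair as 5 objects in a line; the pair has 2 internal arrangements.
That gives 2 × 5! = 2 × 120 = 240.

240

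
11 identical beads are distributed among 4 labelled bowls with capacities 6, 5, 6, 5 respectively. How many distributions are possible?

Ignoring the caps, the number of non-negative solutions to x_1+…+x_4 = 11 is C(14,3) = 364.
Subtract solutions that violate a single cap (substitute x_i' = x_i − (cap_i+1)): x_1 ≥ 7 gives C(7,3) = 35; x_2 ≥ 6 gives C(8,3) = 56; x_3 ≥ 7 gives C(7,3) = 35; x_4 ≥ 6 gives C(8,3) = 56. Together 182.
No two caps can be exceeded simultaneously, so the pair terms are all 0.
By inclusion–exclusion the count is 364 − 182 + 0 = 182.

182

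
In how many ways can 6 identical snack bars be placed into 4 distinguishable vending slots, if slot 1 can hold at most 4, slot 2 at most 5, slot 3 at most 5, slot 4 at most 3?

Ignoring the caps, the number of non-negative solutions to x_1+…+x_4 = 6 is C(9,3) = 84.
Subtract solutions that violate a single cap (substitute x_i' = x_i − (cap_i+1)): x_1 ≥ 5 gives C(4,3) = 4; x_2 ≥ 6 gives C(3,3) = 1; x_3 ≥ 6 gives C(3,3) = 1; x_4 ≥ 4 gives C(5,3) = 10. Together 16.
No two caps can be exceeded simultaneously, so the pair terms are all 0.
By inclusion–exclusion the count is 84 − 16 + 0 = 68.

68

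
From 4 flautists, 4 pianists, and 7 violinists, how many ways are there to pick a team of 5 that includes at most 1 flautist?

Split by how many flautists are chosen (0 through 1).
Sum: C(4,0)·C(11,5) + C(4,1)·C(11,4) = 462 + 1320 = 1782.

1782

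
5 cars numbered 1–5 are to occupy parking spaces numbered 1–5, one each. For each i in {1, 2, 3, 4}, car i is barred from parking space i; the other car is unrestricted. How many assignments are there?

Let Aᵢ (for 1 ≤ i ≤ 4) be the placements that put car i in its forbidden parking space. Any j of these fix j positions, leaving (5−j)! ways to fill the rest, and there are C(4,j) ways to pick which j.
By inclusion–exclusion, the number of valid placements is Σ_{j=0}^{4} (−1)^j C(4,j)·(5−j)!.
Computing: 120 − 96 + 36 − 8 + 1 = 53.

53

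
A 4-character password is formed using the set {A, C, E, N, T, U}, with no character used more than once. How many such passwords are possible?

360

Choose and order 4 of the 6 symbols: the first character has 6 options, the next 5, then 4, 3.
That product is 6 × 5 × 4 × 3 = 360.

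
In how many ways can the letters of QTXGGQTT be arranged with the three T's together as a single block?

180

Treat the 3 copies of T as a single block. The multiset to arrange is then {TTT, G, G, Q, Q, X}, 6 items in all.
That gives (6)!/(2!·2!) = 180 arrangements.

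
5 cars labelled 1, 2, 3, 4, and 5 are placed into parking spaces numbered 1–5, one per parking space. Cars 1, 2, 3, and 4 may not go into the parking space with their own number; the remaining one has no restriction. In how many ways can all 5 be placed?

53

Let Aᵢ (for 1 ≤ i ≤ 4) be the placements that put car i in its forbidden parking space. Any j of these fix j positions, leaving (5−j)! ways to fill the rest, and there are C(4,j) ways to pick which j.
By inclusion–exclusion, the number of valid placements is Σ_{j=0}^{4} (−1)^j C(4,j)·(5−j)!.
Computing: 120 − 96 + 36 − 8 + 1 = 53.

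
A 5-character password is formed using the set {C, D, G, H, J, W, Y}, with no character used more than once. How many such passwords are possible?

With no repetition, fill the 5 characters in order: 7 choices, then 6, down to 3.
7 × 6 × 5 × 4 × 3 = 2520.

2520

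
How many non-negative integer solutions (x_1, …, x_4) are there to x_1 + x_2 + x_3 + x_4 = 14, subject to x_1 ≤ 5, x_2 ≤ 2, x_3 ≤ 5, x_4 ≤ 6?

By stars and bars, unrestricted non-negative solutions to x_1+…+x_4 = 14 number C(14+3,3) = 680.
Subtract solutions that violate a single cap (substitute x_i' = x_i − (cap_i+1)): x_1 ≥ 6 gives C(11,3) = 165; x_2 ≥ 3 gives C(14,3) = 364; x_3 ≥ 6 gives C(11,3) = 165; x_4 ≥ 7 gives C(10,3) = 120. Together 814.
Add back pairs where two caps are both exceeded: 56 + 10 + 4 + 56 + 35 + 4 = 165.
By inclusion–exclusion the count is 680 − 814 + 165 = 31.

31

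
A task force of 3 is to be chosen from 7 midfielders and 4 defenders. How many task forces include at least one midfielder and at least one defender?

126

With no constraint there are C(11,3) = 165 possible selections.
Selections missing a whole group: no midfielders → C(4,3) = 4; no defenders → C(7,3) = 35.
Both groups omitted at once is impossible, so 165 − 39 = 126.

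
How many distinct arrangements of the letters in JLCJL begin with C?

With the first slot taken by C, it remains to arrange the other 4 letters (JLJL).
Those 4 letters have J appearing twice and L appearing twice, giving (4)!/(2!·2!) = 6.

6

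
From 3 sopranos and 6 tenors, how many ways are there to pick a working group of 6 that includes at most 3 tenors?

Split by how many tenors are chosen (0 through 3).
Sum: C(6,0)·C(3,6) + C(6,1)·C(3,5) + C(6,2)·C(3,4) + C(6,3)·C(3,3) = 0 + 0 + 0 + 20 = 20.

20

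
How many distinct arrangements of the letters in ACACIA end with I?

10

With the last slot taken by I, it remains to arrange the other 5 letters (ACACA).
Those 5 letters have A appearing 3 times and C appearing twice, giving (5)!/(3!·2!) = 10.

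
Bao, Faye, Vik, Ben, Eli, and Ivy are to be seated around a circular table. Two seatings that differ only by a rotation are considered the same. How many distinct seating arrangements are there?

Around a circle, 6 distinct people have 6!/6 = (5)! = 120 rotationally distinct seatings.

120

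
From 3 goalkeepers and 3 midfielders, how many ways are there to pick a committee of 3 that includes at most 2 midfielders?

19

Split by how many midfielders are chosen (0 through 2).
Sum: C(3,0)·C(3,3) + C(3,1)·C(3,2) + C(3,2)·C(3,1) = 1 + 9 + 9 = 19.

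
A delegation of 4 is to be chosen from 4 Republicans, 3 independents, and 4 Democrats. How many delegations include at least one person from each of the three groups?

192

With no constraint there are C(11,4) = 330 possible selections.
Selections missing a whole group: no Republicans → C(7,4) = 35; no independents → C(8,4) = 70; no Democrats → C(7,4) = 35.
Add back selections omitting two groups (i.e. drawn from a single group): C(4,4) + C(3,4) + C(4,4) = 2.
By inclusion–exclusion: 330 − 140 + 2 = 192.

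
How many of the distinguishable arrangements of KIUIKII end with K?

Fix K in the last position and arrange the remaining 6 letters.
Those 6 letters have I appearing 4 times, giving (6)!/(4!) = 30.

30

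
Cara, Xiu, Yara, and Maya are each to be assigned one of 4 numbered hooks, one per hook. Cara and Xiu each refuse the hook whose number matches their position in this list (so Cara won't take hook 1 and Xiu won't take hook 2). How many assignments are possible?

14

Let Aᵢ (for i ∈ {1, 2}) be the placements that put person i in their forbidden hook. Any j of these fix j positions, leaving (4−j)! ways to fill the rest, and there are C(2,j) ways to pick which j.
By inclusion–exclusion, the number of valid placements is Σ_{j=0}^{2} (−1)^j C(2,j)·(4−j)!.
Computing: 24 − 12 + 2 = 14.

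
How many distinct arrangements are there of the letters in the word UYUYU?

10

The 5 letters of UYUYU have repeats: U appearing 3 times and Y appearing twice.
So there are 5! / (3!·2!) = 10 distinguishable arrangements.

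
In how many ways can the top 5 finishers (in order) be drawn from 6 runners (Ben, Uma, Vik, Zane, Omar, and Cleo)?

There are 6 choices for 1st place, 5 for 2nd, and so on down to 2 for position 5.
That gives 6 × 5 × 4 × 3 × 2 = 720.

720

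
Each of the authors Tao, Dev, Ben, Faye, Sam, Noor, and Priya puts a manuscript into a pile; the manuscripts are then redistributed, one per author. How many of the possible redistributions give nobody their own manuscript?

This is the derangement count D_7: permutations of 7 items with no fixed point.
By inclusion–exclusion this is Σ_{j=0}^{7} (−1)^j C(7,j)·(7−j)!.
Computing: 5040 − 5040 + 2520 − 840 + 210 − 42 + 7 − 1 = 1854.

1854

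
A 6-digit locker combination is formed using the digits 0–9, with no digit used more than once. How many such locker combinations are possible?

151200

With no repetition, fill the 6 digits in order: 10 choices, then 9, down to 5.
That product is 10 × 9 × 8 × 7 × 6 × 5 = 151200.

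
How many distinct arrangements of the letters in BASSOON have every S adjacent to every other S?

Treat the 2 copies of S as a single block. The multiset to arrange is then {SS, A, B, N, O, O}, 6 items in all.
That gives (6)!/(2!) = 360 arrangements.

360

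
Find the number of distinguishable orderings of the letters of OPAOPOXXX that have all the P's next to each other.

Treat the 2 copies of P as a single block. The multiset to arrange is then {PP, A, O, O, O, X, X, X}, 8 items in all.
That gives (8)!/(3!·3!) = 1120 arrangements.

1120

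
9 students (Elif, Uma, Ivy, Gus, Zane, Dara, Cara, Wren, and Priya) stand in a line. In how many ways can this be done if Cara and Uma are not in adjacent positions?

282240

There are 9! = 362880 arrangements in all. If Cara and Uma are adjacent, merging them into one block gives 2·(8)! = 80640 arrangements.
So 362880 − 80640 = 282240 arrangements keep them apart.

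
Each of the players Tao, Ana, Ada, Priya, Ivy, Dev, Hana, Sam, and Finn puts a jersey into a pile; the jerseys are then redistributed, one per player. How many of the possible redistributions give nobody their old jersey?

Count assignments avoiding every fixed point. For any j of the 9 players fixed to their old jersey, the other 9−j can be arranged in (9−j)! ways.
By inclusion–exclusion this is Σ_{j=0}^{9} (−1)^j C(9,j)·(9−j)!.
Computing: 362880 − 362880 + 181440 − 60480 + 15120 − 3024 + 504 − 72 + 9 − 1 = 133496.

133496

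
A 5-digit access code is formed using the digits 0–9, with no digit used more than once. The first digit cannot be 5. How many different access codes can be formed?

The first digit has 10−1 = 9 choices (anything except 5).
The remaining 4 digits are filled from the other 9 symbols without repetition: 9 × 8 × 7 × 6 = 3024.
Total: 9 × 3024 = 27216.

27216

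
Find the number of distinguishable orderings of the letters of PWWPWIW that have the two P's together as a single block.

30

Treat the 2 copies of P as a single block. The multiset to arrange is then {PP, I, W, W, W, W}, 6 items in all.
That gives (6)!/(4!) = 30 arrangements.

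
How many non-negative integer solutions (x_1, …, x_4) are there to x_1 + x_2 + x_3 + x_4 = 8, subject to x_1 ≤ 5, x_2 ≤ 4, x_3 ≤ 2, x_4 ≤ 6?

76

Without the upper bounds there are C(11,3) = 165 ways to split 8 among 4 variables.
Subtract solutions that violate a single cap (substitute x_i' = x_i − (cap_i+1)): x_1 ≥ 6 gives C(5,3) = 10; x_2 ≥ 5 gives C(6,3) = 20; x_3 ≥ 3 gives C(8,3) = 56; x_4 ≥ 7 gives C(4,3) = 4. Together 90.
Add back pairs where two caps are both exceeded: 0 + 0 + 0 + 1 + 0 + 0 = 1.
By inclusion–exclusion the count is 165 − 90 + 1 = 76.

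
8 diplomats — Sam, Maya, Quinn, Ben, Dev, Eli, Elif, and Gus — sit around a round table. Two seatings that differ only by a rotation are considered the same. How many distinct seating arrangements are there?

Fix one person's seat to break rotational symmetry; the remaining 7 people can be arranged in (7)! = 5040 ways.

5040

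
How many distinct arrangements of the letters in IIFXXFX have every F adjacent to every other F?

Treat the 2 copies of F as a single block. The multiset to arrange is then {FF, I, I, X, X, X}, 6 items in all.
That gives (6)!/(3!·2!) = 60 arrangements.

60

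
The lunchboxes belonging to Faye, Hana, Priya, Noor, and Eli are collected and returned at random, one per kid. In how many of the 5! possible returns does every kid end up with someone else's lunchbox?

This is the derangement count D_5: permutations of 5 items with no fixed point.
By inclusion–exclusion this is Σ_{j=0}^{5} (−1)^j C(5,j)·(5−j)!.
Computing: 120 − 120 + 60 − 20 + 5 − 1 = 44.

44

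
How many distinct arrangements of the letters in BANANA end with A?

With the last slot taken by A, it remains to arrange the other 5 letters (BNANA).
Those 5 letters have A appearing twice and N appearing twice, giving (5)!/(2!·2!) = 30.

30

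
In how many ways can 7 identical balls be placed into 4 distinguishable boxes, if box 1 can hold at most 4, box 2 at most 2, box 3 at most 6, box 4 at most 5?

70

By stars and bars, unrestricted non-negative solutions to x_1+…+x_4 = 7 number C(7+3,3) = 120.
Subtract solutions that violate a single cap (substitute x_i' = x_i − (cap_i+1)): x_1 ≥ 5 gives C(5,3) = 10; x_2 ≥ 3 gives C(7,3) = 35; x_3 ≥ 7 gives C(3,3) = 1; x_4 ≥ 6 gives C(4,3) = 4. Together 50.
No two caps can be exceeded simultaneously, so the pair terms are all 0.
By inclusion–exclusion the count is 120 − 50 + 0 = 70.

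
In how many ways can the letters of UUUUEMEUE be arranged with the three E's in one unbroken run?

Treat the 3 copies of E as a single block. The multiset to arrange is then {EEE, M, U, U, U, U, U}, 7 items in all.
That gives (7)!/(5!) = 42 arrangements.

42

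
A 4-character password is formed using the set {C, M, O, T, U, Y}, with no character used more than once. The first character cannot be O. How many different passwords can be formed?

The first character has 6−1 = 5 choices (anything except O).
The remaining 3 characters are filled from the other 5 symbols without repetition: 5 × 4 × 3 = 60.
Total: 5 × 60 = 300.

300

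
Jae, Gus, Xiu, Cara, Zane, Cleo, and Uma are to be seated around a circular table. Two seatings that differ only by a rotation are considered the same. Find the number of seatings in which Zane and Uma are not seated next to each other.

480

Without the restriction there are (6)! = 720 seatings.
Seatings with Zane beside Uma: treat them as a block with 2 internal orders, giving 2 × (5)! = 240.
Subtracting, 720 − 240 = 480.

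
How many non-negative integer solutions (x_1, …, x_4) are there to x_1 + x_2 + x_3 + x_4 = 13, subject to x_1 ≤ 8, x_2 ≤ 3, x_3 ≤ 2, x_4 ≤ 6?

By stars and bars, unrestricted non-negative solutions to x_1+…+x_4 = 13 number C(13+3,3) = 560.
Subtract solutions that violate a single cap (substitute x_i' = x_i − (cap_i+1)): x_1 ≥ 9 gives C(7,3) = 35; x_2 ≥ 4 gives C(12,3) = 220; x_3 ≥ 3 gives C(13,3) = 286; x_4 ≥ 7 gives C(9,3) = 84. Together 625.
Add back pairs where two caps are both exceeded: 1 + 4 + 0 + 84 + 10 + 20 = 119.
By inclusion–exclusion the count is 560 − 625 + 119 = 54.

54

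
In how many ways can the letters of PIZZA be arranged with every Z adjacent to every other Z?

24

Treat the 2 copies of Z as a single block. The multiset to arrange is then {ZZ, A, I, P}, 4 items in all.
All 4 items are distinct, so there are (4)! = 24 arrangements.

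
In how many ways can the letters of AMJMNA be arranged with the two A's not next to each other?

120

There are 6!/(2!·2!) = 180 arrangements of AMJMNA in total.
If the two A's are adjacent, glue them into one block, leaving 5 items to arrange: (5)!/(2!) = 60 ways.
Subtracting, 180 − 60 = 120 arrangements keep the A's apart.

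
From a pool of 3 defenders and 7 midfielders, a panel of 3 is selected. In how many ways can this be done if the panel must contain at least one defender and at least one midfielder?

Unrestricted: C(10,3) = 120 ways to pick any 3 of the 10.
Selections missing a whole group: no defenders → C(7,3) = 35; no midfielders → C(3,3) = 1.
Both groups omitted at once is impossible, so 120 − 36 = 84.

84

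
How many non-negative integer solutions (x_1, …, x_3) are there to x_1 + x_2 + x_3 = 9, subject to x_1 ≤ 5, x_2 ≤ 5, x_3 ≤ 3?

Without the upper bounds there are C(11,2) = 55 ways to split 9 among 3 variables.
Subtract solutions that violate a single cap (substitute x_i' = x_i − (cap_i+1)): x_1 ≥ 6 gives C(5,2) = 10; x_2 ≥ 6 gives C(5,2) = 10; x_3 ≥ 4 gives C(7,2) = 21. Together 41.
No two caps can be exceeded simultaneously, so the pair terms are all 0.
By inclusion–exclusion the count is 55 − 41 + 0 = 14.

14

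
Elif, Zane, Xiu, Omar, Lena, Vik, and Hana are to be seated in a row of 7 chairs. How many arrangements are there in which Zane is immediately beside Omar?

1440

Glue Zane and Omar into one block (2 internal orders), leaving 6 units to arrange in a row.
That gives 2 × 6! = 2 × 720 = 1440.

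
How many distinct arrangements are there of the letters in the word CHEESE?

120

Letter multiplicities in CHEESE: C×1, E×3, H×1, S×1.
So there are 6! / (3!) = 120 distinguishable arrangements.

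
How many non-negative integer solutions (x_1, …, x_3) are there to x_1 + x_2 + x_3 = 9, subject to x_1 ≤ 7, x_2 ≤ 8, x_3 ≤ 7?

48

By stars and bars, unrestricted non-negative solutions to x_1+…+x_3 = 9 number C(9+2,2) = 55.
Subtract solutions that violate a single cap (substitute x_i' = x_i − (cap_i+1)): x_1 ≥ 8 gives C(3,2) = 3; x_2 ≥ 9 gives C(2,2) = 1; x_3 ≥ 8 gives C(3,2) = 3. Together 7.
No two caps can be exceeded simultaneously, so the pair terms are all 0.
By inclusion–exclusion the count is 55 − 7 + 0 = 48.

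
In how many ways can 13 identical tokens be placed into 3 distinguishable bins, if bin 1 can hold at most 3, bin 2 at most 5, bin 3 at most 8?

10

Without the upper bounds there are C(15,2) = 105 ways to split 13 among 3 bins.
Subtract solutions that violate a single cap (substitute x_i' = x_i − (cap_i+1)): x_1 ≥ 4 gives C(11,2) = 55; x_2 ≥ 6 gives C(9,2) = 36; x_3 ≥ 9 gives C(6,2) = 15. Together 106.
Add back pairs where two caps are both exceeded: 10 + 1 + 0 = 11.
By inclusion–exclusion the count is 105 − 106 + 11 = 10.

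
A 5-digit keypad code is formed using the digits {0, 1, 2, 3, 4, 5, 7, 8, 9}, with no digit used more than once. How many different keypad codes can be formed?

Choose and order 5 of the 9 symbols: the first digit has 9 options, the next 8, and so on down to 5.
9 × 8 × 7 × 6 × 5 = 15120.

15120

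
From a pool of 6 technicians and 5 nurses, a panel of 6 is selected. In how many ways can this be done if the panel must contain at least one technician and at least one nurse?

461

Unrestricted: C(11,6) = 462 ways to pick any 6 of the 11.
Subtract selections that omit an entire group: no technicians → C(5,6) = 0; no nurses → C(6,6) = 1.
Both groups omitted at once is impossible, so 462 − 1 = 461.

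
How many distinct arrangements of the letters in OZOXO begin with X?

4

With the first slot taken by X, it remains to arrange the other 4 letters (OZOO).
Those 4 letters have O appearing 3 times, giving (4)!/(3!) = 4.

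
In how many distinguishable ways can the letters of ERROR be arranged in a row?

20

ERROR has 5 letters with R appearing 3 times.
So there are 5! / (3!) = 20 distinguishable arrangements.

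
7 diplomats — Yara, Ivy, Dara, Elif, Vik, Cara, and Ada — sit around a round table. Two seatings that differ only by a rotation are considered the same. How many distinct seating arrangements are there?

Around a circle, 7 distinct people have 7!/7 = (6)! = 720 rotationally distinct seatings.

720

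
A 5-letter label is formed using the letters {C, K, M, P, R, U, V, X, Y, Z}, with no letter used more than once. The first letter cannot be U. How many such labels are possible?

The first letter has 10−1 = 9 choices (anything except U).
The remaining 4 letters are filled from the other 9 symbols without repetition: 9 × 8 × 7 × 6 = 3024.
Total: 9 × 3024 = 27216.

27216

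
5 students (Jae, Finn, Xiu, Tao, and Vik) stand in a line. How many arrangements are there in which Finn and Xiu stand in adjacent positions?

48

Treat {Finn, Xiu} as a single unit. There are 4 units to order, and the pair itself can be ordered 2 ways.
So the count is 2·(4)! = 48.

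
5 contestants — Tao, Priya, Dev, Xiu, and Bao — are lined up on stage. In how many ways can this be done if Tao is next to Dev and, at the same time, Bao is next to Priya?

Treat {Tao,Dev} as one block (2 orders) and {Bao,Priya} as another (2 orders).
That leaves 3 units to arrange: 2 × 2 × 3! = 4 × 6 = 24.

24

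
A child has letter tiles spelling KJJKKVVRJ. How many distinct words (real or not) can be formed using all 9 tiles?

Letter multiplicities in KJJKKVVRJ: J×3, K×3, R×1, V×2.
The number of distinct arrangements is 9!/(3!·3!·2!) = 362880/72 = 5040.

5040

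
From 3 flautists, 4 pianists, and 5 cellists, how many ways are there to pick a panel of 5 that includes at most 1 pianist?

336

Split by how many pianists are chosen (0 through 1).
Sum: C(4,0)·C(8,5) + C(4,1)·C(8,4) = 56 + 280 = 336.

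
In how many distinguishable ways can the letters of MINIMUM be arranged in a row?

420

The 7 letters of MINIMUM have repeats: I appearing twice and M appearing 3 times.
So there are 7! / (3!·2!) = 420 distinguishable arrangements.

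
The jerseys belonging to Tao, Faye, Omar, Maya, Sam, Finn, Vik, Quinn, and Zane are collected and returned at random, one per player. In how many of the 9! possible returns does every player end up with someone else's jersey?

133496

Let Aᵢ be the assignments in which player i gets their old jersey. We want the size of the complement of A₁∪…∪A_9.
By inclusion–exclusion this is Σ_{j=0}^{9} (−1)^j C(9,j)·(9−j)!.
Computing: 362880 − 362880 + 181440 − 60480 + 15120 − 3024 + 504 − 72 + 9 − 1 = 133496.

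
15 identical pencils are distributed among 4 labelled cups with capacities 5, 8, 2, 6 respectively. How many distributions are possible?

Ignoring the caps, the number of non-negative solutions to x_1+…+x_4 = 15 is C(18,3) = 816.
Subtract solutions that violate a single cap (substitute x_i' = x_i − (cap_i+1)): x_1 ≥ 6 gives C(12,3) = 220; x_2 ≥ 9 gives C(9,3) = 84; x_3 ≥ 3 gives C(15,3) = 455; x_4 ≥ 7 gives C(11,3) = 165. Together 924.
Add back pairs where two caps are both exceeded: 1 + 84 + 10 + 20 + 0 + 56 = 171.
By inclusion–exclusion the count is 816 − 924 + 171 = 63.

63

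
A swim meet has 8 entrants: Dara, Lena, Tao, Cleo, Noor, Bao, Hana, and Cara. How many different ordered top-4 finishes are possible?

1680

This is an ordered selection of 4 from 8: P(8,4).
That gives 8 × 7 × 6 × 5 = 1680.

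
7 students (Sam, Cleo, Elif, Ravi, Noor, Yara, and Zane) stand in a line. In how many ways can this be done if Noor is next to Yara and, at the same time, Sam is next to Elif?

Treat {Noor,Yara} as one block (2 orders) and {Sam,Elif} as another (2 orders).
That leaves 5 units to arrange: 2 × 2 × 5! = 4 × 120 = 480.

480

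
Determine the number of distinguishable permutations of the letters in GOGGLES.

840

Letter multiplicities in GOGGLES: E×1, G×3, L×1, O×1, S×1.
The number of distinct arrangements is 7!/(3!) = 5040/6 = 840.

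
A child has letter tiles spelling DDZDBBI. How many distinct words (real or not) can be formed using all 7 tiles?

420

Letter multiplicities in DDZDBBI: B×2, D×3, I×1, Z×1.
So there are 7! / (3!·2!) = 420 distinguishable arrangements.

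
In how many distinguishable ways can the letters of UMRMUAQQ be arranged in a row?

The 8 letters of UMRMUAQQ have repeats: M appearing twice, Q appearing twice, and U appearing twice.
Dividing 8! = 40320 by 2!·2!·2! = 8 for the repeated letters gives 5040.

5040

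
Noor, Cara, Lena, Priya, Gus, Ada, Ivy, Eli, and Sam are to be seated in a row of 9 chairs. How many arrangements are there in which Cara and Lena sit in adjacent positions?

Treat {Cara, Lena} as a single unit. There are 8 units to order, and the pair itself can be ordered 2 ways.
So the count is 2·(8)! = 80640.

80640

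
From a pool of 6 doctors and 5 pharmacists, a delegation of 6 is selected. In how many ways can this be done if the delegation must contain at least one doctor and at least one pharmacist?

With no constraint there are C(11,6) = 462 possible selections.
Subtract selections that omit an entire group: no doctors → C(5,6) = 0; no pharmacists → C(6,6) = 1.
Both groups omitted at once is impossible, so 462 − 1 = 461.

461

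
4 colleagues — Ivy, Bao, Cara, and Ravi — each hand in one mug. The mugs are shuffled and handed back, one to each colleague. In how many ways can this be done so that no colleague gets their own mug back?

Let Aᵢ be the assignments in which colleague i gets their own mug. We want the size of the complement of A₁∪…∪A_4.
By inclusion–exclusion this is Σ_{j=0}^{4} (−1)^j C(4,j)·(4−j)!.
Computing: 24 − 24 + 12 − 4 + 1 = 9.

9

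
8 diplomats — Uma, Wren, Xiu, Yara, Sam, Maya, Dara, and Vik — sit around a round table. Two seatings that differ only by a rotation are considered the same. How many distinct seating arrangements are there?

Fix one person's seat to break rotational symmetry; the remaining 7 people can be arranged in (7)! = 5040 ways.

5040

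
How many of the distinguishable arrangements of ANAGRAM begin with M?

Fix M in the first position and arrange the remaining 6 letters.
Those 6 letters have A appearing 3 times, giving (6)!/(3!) = 120.

120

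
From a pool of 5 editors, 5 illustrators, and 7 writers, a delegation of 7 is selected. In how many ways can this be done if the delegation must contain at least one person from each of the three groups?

17745

With no constraint there are C(17,7) = 19448 possible selections.
Selections missing a whole group: no editors → C(12,7) = 792; no illustrators → C(12,7) = 792; no writers → C(10,7) = 120.
Add back selections omitting two groups (i.e. drawn from a single group): C(5,7) + C(5,7) + C(7,7) = 1.
By inclusion–exclusion: 19448 − 1704 + 1 = 17745.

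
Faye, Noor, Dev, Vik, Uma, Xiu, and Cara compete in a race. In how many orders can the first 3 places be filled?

210

This is an ordered selection of 3 from 7: P(7,3).
That gives 7 × 6 × 5 = 210.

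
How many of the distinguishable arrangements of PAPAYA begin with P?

Fix P in the first position and arrange the remaining 5 letters.
Those 5 letters have A appearing 3 times, giving (5)!/(3!) = 20.

20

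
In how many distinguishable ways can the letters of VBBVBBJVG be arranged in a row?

Letter multiplicities in VBBVBBJVG: B×4, G×1, J×1, V×3.
The number of distinct arrangements is 9!/(4!·3!) = 362880/144 = 2520.

2520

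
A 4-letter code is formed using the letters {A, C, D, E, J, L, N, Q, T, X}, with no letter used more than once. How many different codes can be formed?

5040

This is a permutation of 4 out of 10: P(10,4) = 10!/6!.
That product is 10 × 9 × 8 × 7 = 5040.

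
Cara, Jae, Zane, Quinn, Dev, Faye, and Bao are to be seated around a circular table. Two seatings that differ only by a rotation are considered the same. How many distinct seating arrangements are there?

Seat Cara anywhere (absorbing the rotational symmetry), then permute the other 6: (6)! = 720.

720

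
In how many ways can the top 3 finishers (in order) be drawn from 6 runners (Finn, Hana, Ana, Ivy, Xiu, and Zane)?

There are 6 choices for 1st place, 5 for 2nd, and 4 for 3rd.
That gives 6 × 5 × 4 = 120.

120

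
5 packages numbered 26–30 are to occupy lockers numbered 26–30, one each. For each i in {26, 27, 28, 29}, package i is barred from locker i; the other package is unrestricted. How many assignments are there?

53

Let Aᵢ (for 26 ≤ i ≤ 29) be the placements that put package i in its forbidden locker. Any j of these fix j positions, leaving (5−j)! ways to fill the rest, and there are C(4,j) ways to pick which j.
By inclusion–exclusion, the number of valid placements is Σ_{j=0}^{4} (−1)^j C(4,j)·(5−j)!.
Computing: 120 − 96 + 36 − 8 + 1 = 53.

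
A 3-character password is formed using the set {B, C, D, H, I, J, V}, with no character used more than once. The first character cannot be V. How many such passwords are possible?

The first character has 7−1 = 6 choices (anything except V).
The remaining 2 characters are filled from the other 6 symbols without repetition: 6 × 5 = 30.
Total: 6 × 30 = 180.

180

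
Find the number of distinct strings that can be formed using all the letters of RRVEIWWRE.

15120

RRVEIWWRE has 9 letters with E appearing twice, R appearing 3 times, and W appearing twice.
Dividing 9! = 362880 by 3!·2!·2! = 24 for the repeated letters gives 15120.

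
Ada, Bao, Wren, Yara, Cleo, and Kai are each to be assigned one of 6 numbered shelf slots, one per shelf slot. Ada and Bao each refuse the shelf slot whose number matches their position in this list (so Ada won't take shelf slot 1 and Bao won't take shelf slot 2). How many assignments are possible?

Let Aᵢ (for i ∈ {1, 2}) be the placements that put person i in their forbidden shelf slot. Any j of these fix j positions, leaving (6−j)! ways to fill the rest, and there are C(2,j) ways to pick which j.
By inclusion–exclusion, the number of valid placements is Σ_{j=0}^{2} (−1)^j C(2,j)·(6−j)!.
Computing: 720 − 240 + 24 = 504.

504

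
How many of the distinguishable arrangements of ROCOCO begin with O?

30

With the first slot taken by O, it remains to arrange the other 5 letters (RCOCO).
Those 5 letters have C appearing twice and O appearing twice, giving (5)!/(2!·2!) = 30.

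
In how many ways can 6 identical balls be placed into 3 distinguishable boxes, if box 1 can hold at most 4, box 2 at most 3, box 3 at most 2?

9

Without the upper bounds there are C(8,2) = 28 ways to split 6 among 3 boxes.
Subtract solutions that violate a single cap (substitute x_i' = x_i − (cap_i+1)): x_1 ≥ 5 gives C(3,2) = 3; x_2 ≥ 4 gives C(4,2) = 6; x_3 ≥ 3 gives C(5,2) = 10. Together 19.
No two caps can be exceeded simultaneously, so the pair terms are all 0.
By inclusion–exclusion the count is 28 − 19 + 0 = 9.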